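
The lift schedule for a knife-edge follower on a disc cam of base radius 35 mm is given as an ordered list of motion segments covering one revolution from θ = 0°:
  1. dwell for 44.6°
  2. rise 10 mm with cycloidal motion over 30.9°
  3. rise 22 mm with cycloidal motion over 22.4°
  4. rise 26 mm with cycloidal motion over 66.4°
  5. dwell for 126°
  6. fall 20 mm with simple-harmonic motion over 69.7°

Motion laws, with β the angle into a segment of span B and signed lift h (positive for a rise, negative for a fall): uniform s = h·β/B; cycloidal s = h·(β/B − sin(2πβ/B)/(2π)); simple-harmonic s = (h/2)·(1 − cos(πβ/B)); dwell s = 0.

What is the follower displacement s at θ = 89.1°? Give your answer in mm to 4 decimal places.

seg 1 [0°–44.6°] dwell: s stays 0.0000
seg 2 [44.6°–75.5°] cycloidal, h=10: full span → s += 10 → s = 10.0000
seg 3 [75.5°–97.9°] cycloidal, h=22: θ=89.1° here. β=13.6, B=22.4. 22·(0.6071 − sin(2π·0.6071)/(2π)) = 15.5402 → s = 25.5402

25.5402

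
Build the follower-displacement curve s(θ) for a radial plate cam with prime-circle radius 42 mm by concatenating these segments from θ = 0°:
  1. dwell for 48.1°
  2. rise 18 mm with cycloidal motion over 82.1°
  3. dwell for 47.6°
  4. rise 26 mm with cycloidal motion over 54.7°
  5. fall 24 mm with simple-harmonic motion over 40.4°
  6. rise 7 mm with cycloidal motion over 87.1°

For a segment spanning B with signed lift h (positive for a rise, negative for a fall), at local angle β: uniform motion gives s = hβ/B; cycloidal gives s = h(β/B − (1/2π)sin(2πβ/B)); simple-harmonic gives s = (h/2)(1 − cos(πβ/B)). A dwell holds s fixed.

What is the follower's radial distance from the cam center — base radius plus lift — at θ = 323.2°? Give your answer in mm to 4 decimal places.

seg 1 [0°–48.1°] dwell: s stays 0.0000
seg 2 [48.1°–130.2°] cycloidal, h=18: full span → s += 18 → s = 18.0000
seg 3 [130.2°–177.8°] dwell: s stays 18.0000
seg 4 [177.8°–232.5°] cycloidal, h=26: full span → s += 26 → s = 44.0000
seg 5 [232.5°–272.9°] simple-harmonic, h=-24: full span → s += -24 → s = 20.0000
seg 6 [272.9°–360°] cycloidal, h=7: θ=323.2° here. β=50.3, B=87.1. 7·(0.5775 − sin(2π·0.5775)/(2π)) = 4.5638 → s = 24.5638
radial distance = base radius + s = 42 + 24.5638 = 66.5638

66.5638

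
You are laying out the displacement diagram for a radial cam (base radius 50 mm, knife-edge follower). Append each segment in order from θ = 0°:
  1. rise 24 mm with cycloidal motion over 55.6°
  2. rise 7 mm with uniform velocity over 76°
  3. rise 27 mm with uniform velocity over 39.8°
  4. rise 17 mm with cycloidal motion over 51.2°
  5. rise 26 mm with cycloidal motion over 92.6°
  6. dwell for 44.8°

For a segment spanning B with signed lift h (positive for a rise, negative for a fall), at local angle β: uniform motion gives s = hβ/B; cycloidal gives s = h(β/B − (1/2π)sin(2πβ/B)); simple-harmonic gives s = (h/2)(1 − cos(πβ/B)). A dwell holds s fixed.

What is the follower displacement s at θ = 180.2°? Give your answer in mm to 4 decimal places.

seg 1 [0°–55.6°] cycloidal, h=24: full span → s += 24 → s = 24.0000
seg 2 [55.6°–131.6°] uniform, h=7: full span → s += 7 → s = 31.0000
seg 3 [131.6°–171.4°] uniform, h=27: full span → s += 27 → s = 58.0000
seg 4 [171.4°–222.6°] cycloidal, h=17: θ=180.2° here. β=8.8, B=51.2. 17·(0.1719 − sin(2π·0.1719)/(2π)) = 0.5357 → s = 58.5357

58.5357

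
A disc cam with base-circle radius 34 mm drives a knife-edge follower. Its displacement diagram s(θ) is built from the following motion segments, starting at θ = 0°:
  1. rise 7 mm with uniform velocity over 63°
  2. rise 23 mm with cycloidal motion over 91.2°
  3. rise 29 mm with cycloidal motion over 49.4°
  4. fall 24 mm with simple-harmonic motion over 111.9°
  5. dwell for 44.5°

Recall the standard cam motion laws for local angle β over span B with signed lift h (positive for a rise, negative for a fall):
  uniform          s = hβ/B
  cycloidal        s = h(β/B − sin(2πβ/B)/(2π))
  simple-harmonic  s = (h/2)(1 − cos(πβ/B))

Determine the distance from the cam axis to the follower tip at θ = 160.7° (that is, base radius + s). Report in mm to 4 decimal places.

seg 1 [0°–63°] uniform, h=7: full span → s += 7 → s = 7.0000
seg 2 [63°–154.2°] cycloidal, h=23: full span → s += 23 → s = 30.0000
seg 3 [154.2°–203.6°] cycloidal, h=29: θ=160.7° here. β=6.5, B=49.4. 29·(0.1316 − sin(2π·0.1316)/(2π)) = 0.4201 → s = 30.4201
radial distance = base radius + s = 34 + 30.4201 = 64.4201

64.4201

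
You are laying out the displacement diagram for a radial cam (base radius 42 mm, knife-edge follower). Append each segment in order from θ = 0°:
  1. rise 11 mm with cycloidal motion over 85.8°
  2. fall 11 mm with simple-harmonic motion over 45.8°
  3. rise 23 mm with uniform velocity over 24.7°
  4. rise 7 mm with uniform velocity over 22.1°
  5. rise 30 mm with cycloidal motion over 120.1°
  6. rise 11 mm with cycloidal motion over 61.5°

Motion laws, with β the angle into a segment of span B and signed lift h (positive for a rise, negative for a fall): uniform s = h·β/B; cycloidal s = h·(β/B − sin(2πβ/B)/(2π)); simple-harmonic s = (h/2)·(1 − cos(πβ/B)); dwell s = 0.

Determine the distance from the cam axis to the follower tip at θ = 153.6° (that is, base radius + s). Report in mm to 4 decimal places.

seg 1 [0°–85.8°] cycloidal, h=11: full span → s += 11 → s = 11.0000
seg 2 [85.8°–131.6°] simple-harmonic, h=-11: full span → s += -11 → s = 0.0000
seg 3 [131.6°–156.3°] uniform, h=23: θ=153.6° here. β=22, B=24.7. 23·22/24.7 = 20.4858 → s = 20.4858
radial distance = base radius + s = 42 + 20.4858 = 62.4858

62.4858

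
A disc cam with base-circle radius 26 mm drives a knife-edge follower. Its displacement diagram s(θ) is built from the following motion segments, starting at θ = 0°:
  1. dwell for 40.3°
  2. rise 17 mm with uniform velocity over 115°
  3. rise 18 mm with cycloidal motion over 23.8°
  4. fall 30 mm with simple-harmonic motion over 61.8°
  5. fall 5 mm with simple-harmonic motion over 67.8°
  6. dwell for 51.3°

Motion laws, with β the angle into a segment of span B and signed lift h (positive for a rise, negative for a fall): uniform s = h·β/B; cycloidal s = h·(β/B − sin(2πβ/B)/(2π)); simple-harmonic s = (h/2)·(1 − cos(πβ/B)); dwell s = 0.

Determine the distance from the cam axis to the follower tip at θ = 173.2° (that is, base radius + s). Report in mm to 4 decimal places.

seg 1 [0°–40.3°] dwell: s stays 0.0000
seg 2 [40.3°–155.3°] uniform, h=17: full span → s += 17 → s = 17.0000
seg 3 [155.3°–179.1°] cycloidal, h=18: θ=173.2° here. β=17.9, B=23.8. 18·(0.7521 − sin(2π·0.7521)/(2π)) = 16.4024 → s = 33.4024
radial distance = base radius + s = 26 + 33.4024 = 59.4024

59.4024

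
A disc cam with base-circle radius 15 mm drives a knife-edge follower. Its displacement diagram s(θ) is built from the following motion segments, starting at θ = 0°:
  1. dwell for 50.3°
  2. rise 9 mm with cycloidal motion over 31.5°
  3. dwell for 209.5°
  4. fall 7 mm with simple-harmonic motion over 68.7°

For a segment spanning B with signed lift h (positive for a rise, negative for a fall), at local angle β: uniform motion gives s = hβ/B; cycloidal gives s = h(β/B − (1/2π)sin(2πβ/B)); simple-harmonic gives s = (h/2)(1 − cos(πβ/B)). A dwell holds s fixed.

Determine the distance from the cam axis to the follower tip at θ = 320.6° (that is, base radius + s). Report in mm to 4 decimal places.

seg 1 [0°–50.3°] dwell: s stays 0.0000
seg 2 [50.3°–81.8°] cycloidal, h=9: full span → s += 9 → s = 9.0000
seg 3 [81.8°–291.3°] dwell: s stays 9.0000
seg 4 [291.3°–360°] simple-harmonic, h=-7: θ=320.6° here. β=29.3, B=68.7. -7/2·(1 − cos(π·0.4265)) = -2.6989 → s = 6.3011
radial distance = base radius + s = 15 + 6.3011 = 21.3011

21.3011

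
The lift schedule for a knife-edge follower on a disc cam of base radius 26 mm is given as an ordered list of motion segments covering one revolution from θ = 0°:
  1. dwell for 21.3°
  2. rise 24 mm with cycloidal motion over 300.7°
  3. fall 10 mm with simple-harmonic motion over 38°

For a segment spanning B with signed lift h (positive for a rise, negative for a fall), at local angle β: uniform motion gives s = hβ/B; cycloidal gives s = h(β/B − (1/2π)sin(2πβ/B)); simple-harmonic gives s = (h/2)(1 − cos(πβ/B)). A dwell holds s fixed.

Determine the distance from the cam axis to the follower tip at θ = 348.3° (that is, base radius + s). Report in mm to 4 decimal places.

seg 1 [0°–21.3°] dwell: s stays 0.0000
seg 2 [21.3°–322°] cycloidal, h=24: full span → s += 24 → s = 24.0000
seg 3 [322°–360°] simple-harmonic, h=-10: θ=348.3° here. β=26.3, B=38. -10/2·(1 − cos(π·0.6921)) = -7.8377 → s = 16.1623
radial distance = base radius + s = 26 + 16.1623 = 42.1623

42.1623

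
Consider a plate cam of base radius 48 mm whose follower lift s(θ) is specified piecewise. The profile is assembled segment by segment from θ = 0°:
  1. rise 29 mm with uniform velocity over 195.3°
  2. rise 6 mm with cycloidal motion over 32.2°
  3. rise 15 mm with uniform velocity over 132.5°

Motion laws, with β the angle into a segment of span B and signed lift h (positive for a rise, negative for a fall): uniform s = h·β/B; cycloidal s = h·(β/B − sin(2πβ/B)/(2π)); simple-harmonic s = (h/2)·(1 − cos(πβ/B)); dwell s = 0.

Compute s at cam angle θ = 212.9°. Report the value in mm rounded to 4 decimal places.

seg 1 [0°–195.3°] uniform, h=29: full span → s += 29 → s = 29.0000
seg 2 [195.3°–227.5°] cycloidal, h=6: θ=212.9° here. β=17.6, B=32.2. 6·(0.5466 − sin(2π·0.5466)/(2π)) = 3.5550 → s = 32.5550

32.5550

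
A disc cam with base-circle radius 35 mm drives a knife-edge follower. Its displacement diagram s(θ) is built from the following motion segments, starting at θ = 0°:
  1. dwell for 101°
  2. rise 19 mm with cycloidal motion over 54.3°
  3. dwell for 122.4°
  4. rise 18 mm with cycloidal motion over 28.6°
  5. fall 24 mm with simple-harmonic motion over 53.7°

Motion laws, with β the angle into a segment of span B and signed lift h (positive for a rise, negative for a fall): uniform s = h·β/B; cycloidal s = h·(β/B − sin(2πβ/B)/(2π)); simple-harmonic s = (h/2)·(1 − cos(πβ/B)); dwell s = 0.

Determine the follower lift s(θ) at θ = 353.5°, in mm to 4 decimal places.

seg 1 [0°–101°] dwell: s stays 0.0000
seg 2 [101°–155.3°] cycloidal, h=19: full span → s += 19 → s = 19.0000
seg 3 [155.3°–277.7°] dwell: s stays 19.0000
seg 4 [277.7°–306.3°] cycloidal, h=18: full span → s += 18 → s = 37.0000
seg 5 [306.3°–360°] simple-harmonic, h=-24: θ=353.5° here. β=47.2, B=53.7. -24/2·(1 − cos(π·0.8790)) = -23.1428 → s = 13.8572

13.8572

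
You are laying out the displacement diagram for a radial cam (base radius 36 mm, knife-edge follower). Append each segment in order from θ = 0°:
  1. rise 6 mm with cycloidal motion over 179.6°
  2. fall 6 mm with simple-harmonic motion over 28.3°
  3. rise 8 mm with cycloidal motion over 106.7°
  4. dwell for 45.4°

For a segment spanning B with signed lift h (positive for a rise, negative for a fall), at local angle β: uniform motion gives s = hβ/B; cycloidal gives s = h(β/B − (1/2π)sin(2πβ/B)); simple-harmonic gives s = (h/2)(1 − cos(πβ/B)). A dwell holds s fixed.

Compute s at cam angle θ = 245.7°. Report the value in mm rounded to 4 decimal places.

seg 1 [0°–179.6°] cycloidal, h=6: full span → s += 6 → s = 6.0000
seg 2 [179.6°–207.9°] simple-harmonic, h=-6: full span → s += -6 → s = 0.0000
seg 3 [207.9°–314.6°] cycloidal, h=8: θ=245.7° here. β=37.8, B=106.7. 8·(0.3543 − sin(2π·0.3543)/(2π)) = 1.8245 → s = 1.8245

1.8245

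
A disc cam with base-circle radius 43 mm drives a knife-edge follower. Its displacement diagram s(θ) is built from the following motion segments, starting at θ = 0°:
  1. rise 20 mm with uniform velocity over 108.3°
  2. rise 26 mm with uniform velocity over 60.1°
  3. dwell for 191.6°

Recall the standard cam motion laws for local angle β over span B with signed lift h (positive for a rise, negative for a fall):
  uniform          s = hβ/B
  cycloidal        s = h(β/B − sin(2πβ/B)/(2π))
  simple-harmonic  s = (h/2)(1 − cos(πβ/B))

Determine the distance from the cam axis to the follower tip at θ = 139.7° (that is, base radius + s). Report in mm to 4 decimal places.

seg 1 [0°–108.3°] uniform, h=20: full span → s += 20 → s = 20.0000
seg 2 [108.3°–168.4°] uniform, h=26: θ=139.7° here. β=31.4, B=60.1. 26·31.4/60.1 = 13.5840 → s = 33.5840
radial distance = base radius + s = 43 + 33.5840 = 76.5840

76.5840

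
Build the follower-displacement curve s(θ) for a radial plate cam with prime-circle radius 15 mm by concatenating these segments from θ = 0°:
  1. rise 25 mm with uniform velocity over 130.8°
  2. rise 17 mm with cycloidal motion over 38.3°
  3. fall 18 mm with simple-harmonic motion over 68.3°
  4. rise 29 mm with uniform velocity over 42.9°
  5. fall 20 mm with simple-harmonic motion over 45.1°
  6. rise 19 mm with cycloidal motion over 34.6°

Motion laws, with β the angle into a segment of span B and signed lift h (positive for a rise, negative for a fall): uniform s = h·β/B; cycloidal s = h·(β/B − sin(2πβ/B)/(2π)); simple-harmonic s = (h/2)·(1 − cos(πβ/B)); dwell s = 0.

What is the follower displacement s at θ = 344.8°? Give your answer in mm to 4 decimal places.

seg 1 [0°–130.8°] uniform, h=25: full span → s += 25 → s = 25.0000
seg 2 [130.8°–169.1°] cycloidal, h=17: full span → s += 17 → s = 42.0000
seg 3 [169.1°–237.4°] simple-harmonic, h=-18: full span → s += -18 → s = 24.0000
seg 4 [237.4°–280.3°] uniform, h=29: full span → s += 29 → s = 53.0000
seg 5 [280.3°–325.4°] simple-harmonic, h=-20: full span → s += -20 → s = 33.0000
seg 6 [325.4°–360°] cycloidal, h=19: θ=344.8° here. β=19.4, B=34.6. 19·(0.5607 − sin(2π·0.5607)/(2π)) = 11.7786 → s = 44.7786

44.7786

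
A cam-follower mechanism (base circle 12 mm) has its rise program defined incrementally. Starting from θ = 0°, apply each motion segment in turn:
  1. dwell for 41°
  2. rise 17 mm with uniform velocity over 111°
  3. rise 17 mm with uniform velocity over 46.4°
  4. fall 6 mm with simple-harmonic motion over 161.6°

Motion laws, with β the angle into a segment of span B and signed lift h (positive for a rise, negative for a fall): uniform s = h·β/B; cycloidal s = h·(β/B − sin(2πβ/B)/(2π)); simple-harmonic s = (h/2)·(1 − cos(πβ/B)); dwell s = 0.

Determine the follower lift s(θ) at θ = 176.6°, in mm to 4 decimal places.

seg 1 [0°–41°] dwell: s stays 0.0000
seg 2 [41°–152°] uniform, h=17: full span → s += 17 → s = 17.0000
seg 3 [152°–198.4°] uniform, h=17: θ=176.6° here. β=24.6, B=46.4. 17·24.6/46.4 = 9.0129 → s = 26.0129

26.0129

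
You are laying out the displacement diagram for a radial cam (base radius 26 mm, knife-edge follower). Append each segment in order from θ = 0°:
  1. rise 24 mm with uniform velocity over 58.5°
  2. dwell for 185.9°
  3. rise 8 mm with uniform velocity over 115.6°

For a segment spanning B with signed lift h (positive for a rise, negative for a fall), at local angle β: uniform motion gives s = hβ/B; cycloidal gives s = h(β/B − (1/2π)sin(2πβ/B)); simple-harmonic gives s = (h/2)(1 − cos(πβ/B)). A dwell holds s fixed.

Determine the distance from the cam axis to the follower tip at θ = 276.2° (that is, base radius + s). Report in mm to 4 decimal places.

seg 1 [0°–58.5°] uniform, h=24: full span → s += 24 → s = 24.0000
seg 2 [58.5°–244.4°] dwell: s stays 24.0000
seg 3 [244.4°–360°] uniform, h=8: θ=276.2° here. β=31.8, B=115.6. 8·31.8/115.6 = 2.2007 → s = 26.2007
radial distance = base radius + s = 26 + 26.2007 = 52.2007

52.2007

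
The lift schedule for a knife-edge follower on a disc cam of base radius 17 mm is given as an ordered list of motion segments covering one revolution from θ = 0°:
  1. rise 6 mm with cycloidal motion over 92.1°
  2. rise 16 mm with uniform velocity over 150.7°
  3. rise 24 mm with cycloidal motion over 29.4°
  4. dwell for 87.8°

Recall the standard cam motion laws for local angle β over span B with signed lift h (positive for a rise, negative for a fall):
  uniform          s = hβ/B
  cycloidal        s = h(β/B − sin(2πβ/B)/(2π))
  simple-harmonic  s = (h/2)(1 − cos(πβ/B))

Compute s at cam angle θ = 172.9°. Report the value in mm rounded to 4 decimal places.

seg 1 [0°–92.1°] cycloidal, h=6: full span → s += 6 → s = 6.0000
seg 2 [92.1°–242.8°] uniform, h=16: θ=172.9° here. β=80.8, B=150.7. 16·80.8/150.7 = 8.5786 → s = 14.5786

14.5786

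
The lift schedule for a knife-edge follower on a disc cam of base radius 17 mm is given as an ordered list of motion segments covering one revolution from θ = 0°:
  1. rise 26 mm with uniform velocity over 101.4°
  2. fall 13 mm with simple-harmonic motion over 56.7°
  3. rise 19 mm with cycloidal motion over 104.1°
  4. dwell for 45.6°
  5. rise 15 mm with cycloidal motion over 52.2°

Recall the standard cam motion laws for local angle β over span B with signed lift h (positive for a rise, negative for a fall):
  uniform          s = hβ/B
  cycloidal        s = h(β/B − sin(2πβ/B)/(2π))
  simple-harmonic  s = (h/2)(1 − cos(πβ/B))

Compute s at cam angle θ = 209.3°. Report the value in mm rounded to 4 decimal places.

seg 1 [0°–101.4°] uniform, h=26: full span → s += 26 → s = 26.0000
seg 2 [101.4°–158.1°] simple-harmonic, h=-13: full span → s += -13 → s = 13.0000
seg 3 [158.1°–262.2°] cycloidal, h=19: θ=209.3° here. β=51.2, B=104.1. 19·(0.4918 − sin(2π·0.4918)/(2π)) = 9.1898 → s = 22.1898

22.1898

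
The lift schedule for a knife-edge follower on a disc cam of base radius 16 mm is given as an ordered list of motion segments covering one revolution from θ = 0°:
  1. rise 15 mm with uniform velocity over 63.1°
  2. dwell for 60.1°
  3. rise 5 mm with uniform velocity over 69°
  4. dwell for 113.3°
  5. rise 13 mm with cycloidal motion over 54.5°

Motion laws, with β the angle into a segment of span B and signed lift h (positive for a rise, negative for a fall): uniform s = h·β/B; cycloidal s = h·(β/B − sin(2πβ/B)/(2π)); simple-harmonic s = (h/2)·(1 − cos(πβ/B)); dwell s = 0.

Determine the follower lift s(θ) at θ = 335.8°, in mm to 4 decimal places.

seg 1 [0°–63.1°] uniform, h=15: full span → s += 15 → s = 15.0000
seg 2 [63.1°–123.2°] dwell: s stays 15.0000
seg 3 [123.2°–192.2°] uniform, h=5: full span → s += 5 → s = 20.0000
seg 4 [192.2°–305.5°] dwell: s stays 20.0000
seg 5 [305.5°–360°] cycloidal, h=13: θ=335.8° here. β=30.3, B=54.5. 13·(0.5560 − sin(2π·0.5560)/(2π)) = 7.9401 → s = 27.9401

27.9401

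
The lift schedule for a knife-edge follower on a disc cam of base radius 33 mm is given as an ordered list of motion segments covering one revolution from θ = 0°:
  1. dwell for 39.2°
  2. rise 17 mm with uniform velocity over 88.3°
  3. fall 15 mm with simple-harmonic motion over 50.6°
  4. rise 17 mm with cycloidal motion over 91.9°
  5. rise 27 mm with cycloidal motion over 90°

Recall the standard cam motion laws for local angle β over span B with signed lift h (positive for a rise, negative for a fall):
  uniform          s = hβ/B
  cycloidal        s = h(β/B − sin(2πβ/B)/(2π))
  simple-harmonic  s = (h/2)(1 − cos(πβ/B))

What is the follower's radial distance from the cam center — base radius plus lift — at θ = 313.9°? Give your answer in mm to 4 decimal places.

seg 1 [0°–39.2°] dwell: s stays 0.0000
seg 2 [39.2°–127.5°] uniform, h=17: full span → s += 17 → s = 17.0000
seg 3 [127.5°–178.1°] simple-harmonic, h=-15: full span → s += -15 → s = 2.0000
seg 4 [178.1°–270°] cycloidal, h=17: full span → s += 17 → s = 19.0000
seg 5 [270°–360°] cycloidal, h=27: θ=313.9° here. β=43.9, B=90. 27·(0.4878 − sin(2π·0.4878)/(2π)) = 12.8403 → s = 31.8403
radial distance = base radius + s = 33 + 31.8403 = 64.8403

64.8403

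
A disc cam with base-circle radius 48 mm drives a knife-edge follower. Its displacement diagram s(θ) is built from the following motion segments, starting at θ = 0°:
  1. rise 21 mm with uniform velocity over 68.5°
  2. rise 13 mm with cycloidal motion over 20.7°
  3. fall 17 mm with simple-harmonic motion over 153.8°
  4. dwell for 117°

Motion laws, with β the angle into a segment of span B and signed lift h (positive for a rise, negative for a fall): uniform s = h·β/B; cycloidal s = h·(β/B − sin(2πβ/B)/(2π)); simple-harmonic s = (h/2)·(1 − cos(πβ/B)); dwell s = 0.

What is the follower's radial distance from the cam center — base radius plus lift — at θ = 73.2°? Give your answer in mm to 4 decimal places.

seg 1 [0°–68.5°] uniform, h=21: full span → s += 21 → s = 21.0000
seg 2 [68.5°–89.2°] cycloidal, h=13: θ=73.2° here. β=4.7, B=20.7. 13·(0.2271 − sin(2π·0.2271)/(2π)) = 0.9041 → s = 21.9041
radial distance = base radius + s = 48 + 21.9041 = 69.9041

69.9041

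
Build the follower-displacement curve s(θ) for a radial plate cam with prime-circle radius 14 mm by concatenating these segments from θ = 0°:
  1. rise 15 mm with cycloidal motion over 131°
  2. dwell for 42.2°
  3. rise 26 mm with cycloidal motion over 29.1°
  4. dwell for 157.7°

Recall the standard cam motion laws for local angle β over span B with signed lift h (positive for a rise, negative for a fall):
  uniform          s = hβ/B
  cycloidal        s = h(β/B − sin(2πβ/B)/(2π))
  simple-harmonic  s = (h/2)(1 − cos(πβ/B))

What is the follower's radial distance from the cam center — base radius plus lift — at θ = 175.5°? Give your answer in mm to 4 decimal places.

seg 1 [0°–131°] cycloidal, h=15: full span → s += 15 → s = 15.0000
seg 2 [131°–173.2°] dwell: s stays 15.0000
seg 3 [173.2°–202.3°] cycloidal, h=26: θ=175.5° here. β=2.3, B=29.1. 26·(0.0790 − sin(2π·0.0790)/(2π)) = 0.0834 → s = 15.0834
radial distance = base radius + s = 14 + 15.0834 = 29.0834

29.0834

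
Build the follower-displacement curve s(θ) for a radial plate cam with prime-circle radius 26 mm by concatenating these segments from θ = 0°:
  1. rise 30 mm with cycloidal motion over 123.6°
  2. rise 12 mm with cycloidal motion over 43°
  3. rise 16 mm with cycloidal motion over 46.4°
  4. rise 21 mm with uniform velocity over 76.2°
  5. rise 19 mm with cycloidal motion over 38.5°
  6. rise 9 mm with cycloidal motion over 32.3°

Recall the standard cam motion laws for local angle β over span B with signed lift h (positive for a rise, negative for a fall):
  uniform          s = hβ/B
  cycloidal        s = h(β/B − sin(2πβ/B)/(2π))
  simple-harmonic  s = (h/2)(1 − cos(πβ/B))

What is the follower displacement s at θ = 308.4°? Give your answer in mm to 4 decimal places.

seg 1 [0°–123.6°] cycloidal, h=30: full span → s += 30 → s = 30.0000
seg 2 [123.6°–166.6°] cycloidal, h=12: full span → s += 12 → s = 42.0000
seg 3 [166.6°–213°] cycloidal, h=16: full span → s += 16 → s = 58.0000
seg 4 [213°–289.2°] uniform, h=21: full span → s += 21 → s = 79.0000
seg 5 [289.2°–327.7°] cycloidal, h=19: θ=308.4° here. β=19.2, B=38.5. 19·(0.4987 − sin(2π·0.4987)/(2π)) = 9.4506 → s = 88.4506

88.4506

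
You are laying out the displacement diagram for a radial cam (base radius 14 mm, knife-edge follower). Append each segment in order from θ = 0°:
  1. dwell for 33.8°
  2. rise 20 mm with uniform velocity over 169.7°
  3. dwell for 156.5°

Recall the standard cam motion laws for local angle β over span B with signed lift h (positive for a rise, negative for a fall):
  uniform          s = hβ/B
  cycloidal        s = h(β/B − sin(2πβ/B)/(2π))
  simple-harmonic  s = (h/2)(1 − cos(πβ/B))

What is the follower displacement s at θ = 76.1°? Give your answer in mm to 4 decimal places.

seg 1 [0°–33.8°] dwell: s stays 0.0000
seg 2 [33.8°–203.5°] uniform, h=20: θ=76.1° here. β=42.3, B=169.7. 20·42.3/169.7 = 4.9853 → s = 4.9853

4.9853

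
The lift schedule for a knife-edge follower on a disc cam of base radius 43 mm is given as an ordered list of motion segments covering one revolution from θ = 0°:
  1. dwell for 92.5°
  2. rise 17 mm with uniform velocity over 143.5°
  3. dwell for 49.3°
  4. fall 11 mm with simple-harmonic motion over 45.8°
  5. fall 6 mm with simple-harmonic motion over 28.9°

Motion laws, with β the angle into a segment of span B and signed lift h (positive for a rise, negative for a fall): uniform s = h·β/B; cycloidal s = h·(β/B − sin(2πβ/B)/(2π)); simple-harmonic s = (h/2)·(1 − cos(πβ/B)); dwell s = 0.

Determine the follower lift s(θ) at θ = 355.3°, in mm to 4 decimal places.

seg 1 [0°–92.5°] dwell: s stays 0.0000
seg 2 [92.5°–236°] uniform, h=17: full span → s += 17 → s = 17.0000
seg 3 [236°–285.3°] dwell: s stays 17.0000
seg 4 [285.3°–331.1°] simple-harmonic, h=-11: full span → s += -11 → s = 6.0000
seg 5 [331.1°–360°] simple-harmonic, h=-6: θ=355.3° here. β=24.2, B=28.9. -6/2·(1 − cos(π·0.8374)) = -5.6169 → s = 0.3831

0.3831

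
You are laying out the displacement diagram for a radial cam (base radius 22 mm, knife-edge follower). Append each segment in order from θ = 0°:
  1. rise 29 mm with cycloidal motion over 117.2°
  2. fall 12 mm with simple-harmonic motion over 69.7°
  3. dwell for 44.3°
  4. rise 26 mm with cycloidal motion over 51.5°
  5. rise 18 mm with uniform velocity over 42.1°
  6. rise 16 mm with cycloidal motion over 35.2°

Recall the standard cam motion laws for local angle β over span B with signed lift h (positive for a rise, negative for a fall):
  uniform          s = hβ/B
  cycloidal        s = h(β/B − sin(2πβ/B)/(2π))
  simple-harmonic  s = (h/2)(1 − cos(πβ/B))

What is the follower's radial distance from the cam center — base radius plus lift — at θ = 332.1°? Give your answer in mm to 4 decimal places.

seg 1 [0°–117.2°] cycloidal, h=29: full span → s += 29 → s = 29.0000
seg 2 [117.2°–186.9°] simple-harmonic, h=-12: full span → s += -12 → s = 17.0000
seg 3 [186.9°–231.2°] dwell: s stays 17.0000
seg 4 [231.2°–282.7°] cycloidal, h=26: full span → s += 26 → s = 43.0000
seg 5 [282.7°–324.8°] uniform, h=18: full span → s += 18 → s = 61.0000
seg 6 [324.8°–360°] cycloidal, h=16: θ=332.1° here. β=7.3, B=35.2. 16·(0.2074 − sin(2π·0.2074)/(2π)) = 0.8624 → s = 61.8624
radial distance = base radius + s = 22 + 61.8624 = 83.8624

83.8624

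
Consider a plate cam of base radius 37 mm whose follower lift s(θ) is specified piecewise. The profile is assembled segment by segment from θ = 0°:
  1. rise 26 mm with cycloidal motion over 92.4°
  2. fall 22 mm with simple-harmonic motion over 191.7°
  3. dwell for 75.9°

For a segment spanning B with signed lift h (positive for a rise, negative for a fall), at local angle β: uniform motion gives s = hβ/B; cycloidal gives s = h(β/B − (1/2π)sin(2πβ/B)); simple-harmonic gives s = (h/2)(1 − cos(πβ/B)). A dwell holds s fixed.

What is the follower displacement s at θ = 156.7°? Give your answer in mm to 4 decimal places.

seg 1 [0°–92.4°] cycloidal, h=26: full span → s += 26 → s = 26.0000
seg 2 [92.4°–284.1°] simple-harmonic, h=-22: θ=156.7° here. β=64.3, B=191.7. -22/2·(1 − cos(π·0.3354)) = -5.5626 → s = 20.4374

20.4374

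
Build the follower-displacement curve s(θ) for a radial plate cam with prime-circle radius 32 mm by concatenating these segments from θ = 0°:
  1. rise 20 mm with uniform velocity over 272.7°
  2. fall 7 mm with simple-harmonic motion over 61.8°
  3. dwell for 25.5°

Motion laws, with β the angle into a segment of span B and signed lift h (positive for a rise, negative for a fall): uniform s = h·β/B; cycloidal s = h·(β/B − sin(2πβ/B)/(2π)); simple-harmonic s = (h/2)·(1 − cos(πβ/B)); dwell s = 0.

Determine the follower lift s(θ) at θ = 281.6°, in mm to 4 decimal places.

seg 1 [0°–272.7°] uniform, h=20: full span → s += 20 → s = 20.0000
seg 2 [272.7°–334.5°] simple-harmonic, h=-7: θ=281.6° here. β=8.9, B=61.8. -7/2·(1 − cos(π·0.1440)) = -0.3521 → s = 19.6479

19.6479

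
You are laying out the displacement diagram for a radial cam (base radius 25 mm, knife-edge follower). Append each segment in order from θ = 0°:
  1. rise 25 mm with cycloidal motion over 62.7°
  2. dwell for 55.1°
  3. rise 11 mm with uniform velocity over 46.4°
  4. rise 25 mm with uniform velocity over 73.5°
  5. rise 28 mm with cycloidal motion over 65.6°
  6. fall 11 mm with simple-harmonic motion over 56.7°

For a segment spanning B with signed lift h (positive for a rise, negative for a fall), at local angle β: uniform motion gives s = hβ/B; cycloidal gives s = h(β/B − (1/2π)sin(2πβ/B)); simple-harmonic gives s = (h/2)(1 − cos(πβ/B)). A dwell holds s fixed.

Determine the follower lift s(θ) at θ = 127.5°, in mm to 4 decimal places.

seg 1 [0°–62.7°] cycloidal, h=25: full span → s += 25 → s = 25.0000
seg 2 [62.7°–117.8°] dwell: s stays 25.0000
seg 3 [117.8°–164.2°] uniform, h=11: θ=127.5° here. β=9.7, B=46.4. 11·9.7/46.4 = 2.2996 → s = 27.2996

27.2996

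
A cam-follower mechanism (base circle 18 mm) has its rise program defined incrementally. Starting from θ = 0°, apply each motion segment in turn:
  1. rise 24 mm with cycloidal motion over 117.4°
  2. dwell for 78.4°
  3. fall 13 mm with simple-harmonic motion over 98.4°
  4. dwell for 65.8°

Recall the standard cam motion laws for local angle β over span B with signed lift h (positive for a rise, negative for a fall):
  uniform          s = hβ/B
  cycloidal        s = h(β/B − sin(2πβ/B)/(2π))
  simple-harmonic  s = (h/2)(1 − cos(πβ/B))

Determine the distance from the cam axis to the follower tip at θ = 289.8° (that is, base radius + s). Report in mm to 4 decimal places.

seg 1 [0°–117.4°] cycloidal, h=24: full span → s += 24 → s = 24.0000
seg 2 [117.4°–195.8°] dwell: s stays 24.0000
seg 3 [195.8°–294.2°] simple-harmonic, h=-13: θ=289.8° here. β=94, B=98.4. -13/2·(1 − cos(π·0.9553)) = -12.9360 → s = 11.0640
radial distance = base radius + s = 18 + 11.0640 = 29.0640

29.0640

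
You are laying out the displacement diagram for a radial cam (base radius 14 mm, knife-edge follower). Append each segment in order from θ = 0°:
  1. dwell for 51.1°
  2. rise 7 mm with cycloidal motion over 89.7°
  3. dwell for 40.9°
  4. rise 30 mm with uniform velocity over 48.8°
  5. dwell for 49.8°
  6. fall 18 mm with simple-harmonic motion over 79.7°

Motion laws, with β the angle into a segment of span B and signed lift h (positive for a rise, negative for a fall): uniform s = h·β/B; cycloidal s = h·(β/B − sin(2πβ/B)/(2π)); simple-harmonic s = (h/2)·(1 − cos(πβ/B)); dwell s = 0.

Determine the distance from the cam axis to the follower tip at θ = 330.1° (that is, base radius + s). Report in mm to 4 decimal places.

seg 1 [0°–51.1°] dwell: s stays 0.0000
seg 2 [51.1°–140.8°] cycloidal, h=7: full span → s += 7 → s = 7.0000
seg 3 [140.8°–181.7°] dwell: s stays 7.0000
seg 4 [181.7°–230.5°] uniform, h=30: full span → s += 30 → s = 37.0000
seg 5 [230.5°–280.3°] dwell: s stays 37.0000
seg 6 [280.3°–360°] simple-harmonic, h=-18: θ=330.1° here. β=49.8, B=79.7. -18/2·(1 − cos(π·0.6248)) = -12.4401 → s = 24.5599
radial distance = base radius + s = 14 + 24.5599 = 38.5599

38.5599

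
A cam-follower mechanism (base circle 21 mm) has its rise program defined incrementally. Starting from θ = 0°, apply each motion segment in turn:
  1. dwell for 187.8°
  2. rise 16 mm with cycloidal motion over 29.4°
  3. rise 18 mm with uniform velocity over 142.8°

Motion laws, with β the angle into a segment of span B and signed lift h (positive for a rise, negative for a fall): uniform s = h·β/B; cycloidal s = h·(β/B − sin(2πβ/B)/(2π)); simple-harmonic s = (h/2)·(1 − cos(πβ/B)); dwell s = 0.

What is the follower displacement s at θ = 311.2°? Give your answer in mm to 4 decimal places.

seg 1 [0°–187.8°] dwell: s stays 0.0000
seg 2 [187.8°–217.2°] cycloidal, h=16: full span → s += 16 → s = 16.0000
seg 3 [217.2°–360°] uniform, h=18: θ=311.2° here. β=94, B=142.8. 18·94/142.8 = 11.8487 → s = 27.8487

27.8487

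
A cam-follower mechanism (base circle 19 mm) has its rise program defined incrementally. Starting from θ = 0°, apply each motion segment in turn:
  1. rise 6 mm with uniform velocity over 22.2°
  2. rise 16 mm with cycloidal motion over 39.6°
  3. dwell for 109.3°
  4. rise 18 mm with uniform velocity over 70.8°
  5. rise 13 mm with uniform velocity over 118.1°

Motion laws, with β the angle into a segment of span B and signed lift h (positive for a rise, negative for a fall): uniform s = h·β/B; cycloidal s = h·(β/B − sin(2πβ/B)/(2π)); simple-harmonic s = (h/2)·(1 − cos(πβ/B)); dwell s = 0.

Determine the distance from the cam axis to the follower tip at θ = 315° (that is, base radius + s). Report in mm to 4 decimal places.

seg 1 [0°–22.2°] uniform, h=6: full span → s += 6 → s = 6.0000
seg 2 [22.2°–61.8°] cycloidal, h=16: full span → s += 16 → s = 22.0000
seg 3 [61.8°–171.1°] dwell: s stays 22.0000
seg 4 [171.1°–241.9°] uniform, h=18: full span → s += 18 → s = 40.0000
seg 5 [241.9°–360°] uniform, h=13: θ=315° here. β=73.1, B=118.1. 13·73.1/118.1 = 8.0466 → s = 48.0466
radial distance = base radius + s = 19 + 48.0466 = 67.0466

67.0466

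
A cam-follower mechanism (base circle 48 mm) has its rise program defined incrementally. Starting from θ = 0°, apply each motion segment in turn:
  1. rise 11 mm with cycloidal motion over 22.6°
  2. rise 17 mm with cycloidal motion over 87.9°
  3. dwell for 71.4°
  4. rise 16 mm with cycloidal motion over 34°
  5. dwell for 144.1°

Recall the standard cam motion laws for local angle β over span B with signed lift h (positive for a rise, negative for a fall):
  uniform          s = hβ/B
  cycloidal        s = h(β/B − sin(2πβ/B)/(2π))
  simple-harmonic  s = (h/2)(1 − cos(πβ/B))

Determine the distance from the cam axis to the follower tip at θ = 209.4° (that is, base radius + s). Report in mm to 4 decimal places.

seg 1 [0°–22.6°] cycloidal, h=11: full span → s += 11 → s = 11.0000
seg 2 [22.6°–110.5°] cycloidal, h=17: full span → s += 17 → s = 28.0000
seg 3 [110.5°–181.9°] dwell: s stays 28.0000
seg 4 [181.9°–215.9°] cycloidal, h=16: θ=209.4° here. β=27.5, B=34. 16·(0.8088 − sin(2π·0.8088)/(2π)) = 15.3157 → s = 43.3157
radial distance = base radius + s = 48 + 43.3157 = 91.3157

91.3157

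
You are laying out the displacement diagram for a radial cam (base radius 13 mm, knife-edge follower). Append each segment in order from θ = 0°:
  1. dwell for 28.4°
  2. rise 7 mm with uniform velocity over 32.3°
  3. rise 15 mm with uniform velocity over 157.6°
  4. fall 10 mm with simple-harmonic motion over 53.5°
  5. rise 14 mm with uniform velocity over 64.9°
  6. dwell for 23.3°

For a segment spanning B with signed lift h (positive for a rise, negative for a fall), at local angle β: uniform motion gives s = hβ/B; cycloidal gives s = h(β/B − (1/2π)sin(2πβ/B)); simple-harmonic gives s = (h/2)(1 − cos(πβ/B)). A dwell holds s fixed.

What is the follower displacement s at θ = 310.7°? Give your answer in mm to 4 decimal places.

seg 1 [0°–28.4°] dwell: s stays 0.0000
seg 2 [28.4°–60.7°] uniform, h=7: full span → s += 7 → s = 7.0000
seg 3 [60.7°–218.3°] uniform, h=15: full span → s += 15 → s = 22.0000
seg 4 [218.3°–271.8°] simple-harmonic, h=-10: full span → s += -10 → s = 12.0000
seg 5 [271.8°–336.7°] uniform, h=14: θ=310.7° here. β=38.9, B=64.9. 14·38.9/64.9 = 8.3914 → s = 20.3914

20.3914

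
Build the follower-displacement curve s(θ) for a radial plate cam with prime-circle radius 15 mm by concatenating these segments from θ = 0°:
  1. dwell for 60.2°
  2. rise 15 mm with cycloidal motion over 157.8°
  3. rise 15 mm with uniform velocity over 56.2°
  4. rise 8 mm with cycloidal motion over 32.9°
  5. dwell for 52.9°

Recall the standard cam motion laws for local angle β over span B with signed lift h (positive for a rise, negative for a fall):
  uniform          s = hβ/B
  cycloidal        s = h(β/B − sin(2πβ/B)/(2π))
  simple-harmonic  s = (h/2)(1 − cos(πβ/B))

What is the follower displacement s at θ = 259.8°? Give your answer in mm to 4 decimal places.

seg 1 [0°–60.2°] dwell: s stays 0.0000
seg 2 [60.2°–218°] cycloidal, h=15: full span → s += 15 → s = 15.0000
seg 3 [218°–274.2°] uniform, h=15: θ=259.8° here. β=41.8, B=56.2. 15·41.8/56.2 = 11.1566 → s = 26.1566

26.1566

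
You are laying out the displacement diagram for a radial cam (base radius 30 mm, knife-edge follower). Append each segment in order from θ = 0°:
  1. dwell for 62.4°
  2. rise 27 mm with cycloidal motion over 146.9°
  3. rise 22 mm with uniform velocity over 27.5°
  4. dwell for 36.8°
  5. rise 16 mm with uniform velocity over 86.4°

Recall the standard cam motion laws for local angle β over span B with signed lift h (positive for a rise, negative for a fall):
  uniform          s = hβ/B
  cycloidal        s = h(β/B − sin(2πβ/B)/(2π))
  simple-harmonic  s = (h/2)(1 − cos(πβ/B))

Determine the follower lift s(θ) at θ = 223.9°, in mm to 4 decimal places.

seg 1 [0°–62.4°] dwell: s stays 0.0000
seg 2 [62.4°–209.3°] cycloidal, h=27: full span → s += 27 → s = 27.0000
seg 3 [209.3°–236.8°] uniform, h=22: θ=223.9° here. β=14.6, B=27.5. 22·14.6/27.5 = 11.6800 → s = 38.6800

38.6800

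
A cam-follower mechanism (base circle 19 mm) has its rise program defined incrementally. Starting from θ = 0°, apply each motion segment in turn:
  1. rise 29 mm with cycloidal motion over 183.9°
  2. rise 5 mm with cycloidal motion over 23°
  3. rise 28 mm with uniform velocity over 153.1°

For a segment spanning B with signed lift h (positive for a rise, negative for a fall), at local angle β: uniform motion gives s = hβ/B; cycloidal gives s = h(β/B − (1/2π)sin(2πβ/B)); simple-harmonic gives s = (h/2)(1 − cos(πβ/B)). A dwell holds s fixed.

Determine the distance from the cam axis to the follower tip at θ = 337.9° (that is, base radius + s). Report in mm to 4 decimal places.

seg 1 [0°–183.9°] cycloidal, h=29: full span → s += 29 → s = 29.0000
seg 2 [183.9°–206.9°] cycloidal, h=5: full span → s += 5 → s = 34.0000
seg 3 [206.9°–360°] uniform, h=28: θ=337.9° here. β=131, B=153.1. 28·131/153.1 = 23.9582 → s = 57.9582
radial distance = base radius + s = 19 + 57.9582 = 76.9582

76.9582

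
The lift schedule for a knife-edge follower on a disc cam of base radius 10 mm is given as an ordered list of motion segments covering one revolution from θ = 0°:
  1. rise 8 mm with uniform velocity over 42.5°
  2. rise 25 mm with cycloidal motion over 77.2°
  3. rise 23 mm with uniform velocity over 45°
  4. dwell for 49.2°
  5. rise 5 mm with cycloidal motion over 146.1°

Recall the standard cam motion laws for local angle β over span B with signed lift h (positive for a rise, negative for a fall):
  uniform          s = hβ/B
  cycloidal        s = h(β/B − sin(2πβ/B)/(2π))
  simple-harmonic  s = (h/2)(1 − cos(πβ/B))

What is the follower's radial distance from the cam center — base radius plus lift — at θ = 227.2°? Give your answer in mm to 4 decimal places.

seg 1 [0°–42.5°] uniform, h=8: full span → s += 8 → s = 8.0000
seg 2 [42.5°–119.7°] cycloidal, h=25: full span → s += 25 → s = 33.0000
seg 3 [119.7°–164.7°] uniform, h=23: full span → s += 23 → s = 56.0000
seg 4 [164.7°–213.9°] dwell: s stays 56.0000
seg 5 [213.9°–360°] cycloidal, h=5: θ=227.2° here. β=13.3, B=146.1. 5·(0.0910 − sin(2π·0.0910)/(2π)) = 0.0244 → s = 56.0244
radial distance = base radius + s = 10 + 56.0244 = 66.0244

66.0244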